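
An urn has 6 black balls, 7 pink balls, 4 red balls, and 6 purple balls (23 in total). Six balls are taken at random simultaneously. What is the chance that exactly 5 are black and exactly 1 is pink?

2/4807

Unordered draws without replacement: count favorable combinations over C(23,6).
Favorable = C(6,5) · C(7,1) · C(4,0) · C(6,0) = 42; total = C(23,6) = 100947.
P = 42/100947 = 2/4807 ≈ 0.0004.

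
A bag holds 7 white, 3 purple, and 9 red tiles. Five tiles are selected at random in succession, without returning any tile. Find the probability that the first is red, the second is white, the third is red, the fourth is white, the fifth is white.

7/646

Multiply the conditional probability of each draw in order, without replacement, so each draw removes one from its color and from the total.
P = (9/19) · (7/18) · (8/17) · (6/16) · (5/15) = 7/646 ≈ 0.0108.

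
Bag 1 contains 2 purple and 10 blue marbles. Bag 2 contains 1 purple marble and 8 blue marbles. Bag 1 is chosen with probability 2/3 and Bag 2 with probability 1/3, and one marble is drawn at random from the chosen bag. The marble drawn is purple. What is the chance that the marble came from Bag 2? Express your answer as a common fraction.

1/4

P(purple | Bag 1) = 1/6; P(purple | Bag 2) = 1/9.
P(purple) = 2/3·1/6 + 1/3·1/9 = 4/27.
By Bayes' rule, P(Bag 2 | purple) = 1/27 / 4/27 = 1/4 ≈ 0.2500.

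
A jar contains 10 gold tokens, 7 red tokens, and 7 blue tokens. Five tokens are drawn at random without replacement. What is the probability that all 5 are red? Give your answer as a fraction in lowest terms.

1/2024

Multiply the conditional probability of each draw in order, without replacement, so each draw removes one from its color and from the total.
P = (7/24) · (6/23) · (5/22) · (4/21) · (3/20) = 1/2024 ≈ 0.0005.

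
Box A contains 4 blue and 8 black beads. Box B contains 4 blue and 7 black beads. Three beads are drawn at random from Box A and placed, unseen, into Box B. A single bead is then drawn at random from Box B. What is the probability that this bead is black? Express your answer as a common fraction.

9/14

Condition on how many of the transferred beads are black (from Box A: 8 black of 12; then Box B has 14 total).
  0 black: C(8,0)C(4,3)/C(12,3) = 1/55; then P = 7/14
  1 black: C(8,1)C(4,2)/C(12,3) = 12/55; then P = 8/14
  2 black: C(8,2)C(4,1)/C(12,3) = 28/55; then P = 9/14
  3 black: C(8,3)C(4,0)/C(12,3) = 14/55; then P = 10/14
P(black from Box B) = 9/14 ≈ 0.6429.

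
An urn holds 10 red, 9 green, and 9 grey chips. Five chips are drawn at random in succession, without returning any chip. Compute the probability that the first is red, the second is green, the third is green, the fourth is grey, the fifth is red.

9/1820

Multiply the conditional probability of each draw in order, without replacement, so each draw removes one from its color and from the total.
P = (10/28) · (9/27) · (8/26) · (9/25) · (9/24) = 9/1820 ≈ 0.0049.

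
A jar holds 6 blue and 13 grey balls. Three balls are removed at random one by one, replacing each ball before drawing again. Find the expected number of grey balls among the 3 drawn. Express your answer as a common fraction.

By linearity of expectation, E[X] = Σ P(draw i is grey); each independent draw has P(grey) = 13/19.
E[X] = 3 · 13/19 = 39/19 ≈ 2.0526.

39/19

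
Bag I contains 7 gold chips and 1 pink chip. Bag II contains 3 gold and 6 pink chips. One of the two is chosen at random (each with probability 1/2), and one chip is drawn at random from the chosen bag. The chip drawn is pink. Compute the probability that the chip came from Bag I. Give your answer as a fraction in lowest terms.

P(pink | Bag I) = 1/8; P(pink | Bag II) = 2/3.
P(pink) = 1/2·1/8 + 1/2·2/3 = 19/48.
By Bayes' rule, P(Bag I | pink) = 1/16 / 19/48 = 3/19 ≈ 0.1579.

3/19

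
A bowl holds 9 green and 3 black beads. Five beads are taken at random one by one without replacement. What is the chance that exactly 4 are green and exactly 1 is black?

21/44

Unordered draws without replacement: count favorable combinations over C(12,5).
Favorable = C(9,4) · C(3,1) = 378; total = C(12,5) = 792.
P = 378/792 = 21/44 ≈ 0.4773.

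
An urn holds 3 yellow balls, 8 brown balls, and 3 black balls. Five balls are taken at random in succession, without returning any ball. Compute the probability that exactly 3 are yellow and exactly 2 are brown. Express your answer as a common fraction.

2/143

Unordered draws without replacement: count favorable combinations over C(14,5).
Favorable = C(3,3) · C(8,2) · C(3,0) = 28; total = C(14,5) = 2002.
P = 28/2002 = 2/143 ≈ 0.0140.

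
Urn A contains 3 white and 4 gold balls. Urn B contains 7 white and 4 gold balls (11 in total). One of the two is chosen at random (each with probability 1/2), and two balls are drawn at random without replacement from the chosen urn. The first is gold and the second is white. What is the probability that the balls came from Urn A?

55/104

P(E | Urn A) = 2/7; P(E | Urn B) = 14/55.
P(E) = 1/2·2/7 + 1/2·14/55 = 104/385.
By Bayes' rule, P(Urn A | E) = 1/7 / 104/385 = 55/104 ≈ 0.5288.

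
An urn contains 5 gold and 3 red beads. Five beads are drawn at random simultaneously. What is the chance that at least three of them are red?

5/28

Sum the hypergeometric tail for j = 3,…,3 red beads.
Favorable = C(3,3)·C(5,2) = 10; total = C(8,5) = 56.
P = 10/56 = 5/28 ≈ 0.1786.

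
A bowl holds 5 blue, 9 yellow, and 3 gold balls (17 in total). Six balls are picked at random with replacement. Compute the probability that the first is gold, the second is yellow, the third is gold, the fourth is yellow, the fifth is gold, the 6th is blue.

Multiply the conditional probability of each draw in order, with replacement (the composition resets each draw).
P = (3/17) · (9/17) · (3/17) · (9/17) · (3/17) · (5/17) = 10935/24137569 ≈ 0.0005.

10935/24137569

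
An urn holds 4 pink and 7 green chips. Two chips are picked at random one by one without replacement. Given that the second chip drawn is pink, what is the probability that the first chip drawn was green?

P(first=green and the second chip drawn is pink) = (7/11)·(4/10) = 14/55.
P(the second chip drawn is pink) = Σ over first color = 6/55 + 14/55 = 4/11.
By Bayes, P(first=green | the second chip drawn is pink) = 14/55 / 4/11 = 7/10 ≈ 0.7000.

7/10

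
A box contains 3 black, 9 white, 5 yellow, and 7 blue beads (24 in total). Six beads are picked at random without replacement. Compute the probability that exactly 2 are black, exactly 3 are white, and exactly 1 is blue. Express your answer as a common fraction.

63/4807

Unordered draws without replacement: count favorable combinations over C(24,6).
Favorable = C(3,2) · C(9,3) · C(5,0) · C(7,1) = 1764; total = C(24,6) = 134596.
P = 1764/134596 = 63/4807 ≈ 0.0131.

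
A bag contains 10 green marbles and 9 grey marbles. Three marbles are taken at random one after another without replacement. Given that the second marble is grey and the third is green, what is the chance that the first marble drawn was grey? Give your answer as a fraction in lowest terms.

8/17

P(first=grey and the second marble is grey and the third is green) = (9/19)·(8/18)·(10/17) = 40/323.
P(E) = Σ over first color = 45/323 + 40/323 = 5/19.
By Bayes, P(first=grey | E) = 40/323 / 5/19 = 8/17 ≈ 0.4706.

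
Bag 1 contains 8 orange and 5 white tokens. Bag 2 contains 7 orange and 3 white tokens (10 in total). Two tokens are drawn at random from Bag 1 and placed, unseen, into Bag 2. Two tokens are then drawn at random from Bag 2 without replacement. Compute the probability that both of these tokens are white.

Condition on how many of the transferred tokens are white (from Bag 1: 5 white of 13; then Bag 2 has 12 total).
  0 white: C(5,0)C(8,2)/C(13,2) = 14/39; then P = C(3,2)/C(12,2) = 1/22
  1 white: C(5,1)C(8,1)/C(13,2) = 20/39; then P = C(4,2)/C(12,2) = 1/11
  2 white: C(5,2)C(8,0)/C(13,2) = 5/39; then P = C(5,2)/C(12,2) = 5/33
P(both white) = 106/1287 ≈ 0.0824.

106/1287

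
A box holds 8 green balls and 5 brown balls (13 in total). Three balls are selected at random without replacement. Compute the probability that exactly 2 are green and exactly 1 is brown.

Unordered draws without replacement: count favorable combinations over C(13,3).
Favorable = C(8,2) · C(5,1) = 140; total = C(13,3) = 286.
P = 140/286 = 70/143 ≈ 0.4895.

70/143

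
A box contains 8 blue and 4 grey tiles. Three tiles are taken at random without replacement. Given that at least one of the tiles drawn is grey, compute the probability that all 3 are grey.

1/41

P(all 3 grey) = C(4,3)/C(12,3) = 1/55; P(at least one grey) = 1 − C(8,3)/C(12,3) = 41/55.
Since 'all 3 grey' ⊆ 'at least one grey', P(all 3 | at least one) = 1/55 / 41/55 = 1/41 ≈ 0.0244.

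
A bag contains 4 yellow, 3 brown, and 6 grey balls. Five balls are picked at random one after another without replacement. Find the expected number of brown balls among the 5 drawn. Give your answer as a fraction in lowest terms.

By linearity of expectation, E[X] = Σ P(draw i is brown); by symmetry each draw (even without replacement) has P(brown) = 3/13.
E[X] = 5 · 3/13 = 15/13 ≈ 1.1538.

15/13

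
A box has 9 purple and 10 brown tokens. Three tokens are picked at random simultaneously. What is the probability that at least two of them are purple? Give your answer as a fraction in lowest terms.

148/323

Sum the hypergeometric tail for j = 2,…,3 purple tokens.
Favorable = C(9,2)·C(10,1) + C(9,3)·C(10,0) = 444; total = C(19,3) = 969.
P = 444/969 = 148/323 ≈ 0.4582.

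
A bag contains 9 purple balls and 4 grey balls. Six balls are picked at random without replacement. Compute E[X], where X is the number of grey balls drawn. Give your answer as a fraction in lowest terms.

24/13

By linearity of expectation, E[X] = Σ P(draw i is grey); by symmetry each draw (even without replacement) has P(grey) = 4/13.
E[X] = 6 · 4/13 = 24/13 ≈ 1.8462.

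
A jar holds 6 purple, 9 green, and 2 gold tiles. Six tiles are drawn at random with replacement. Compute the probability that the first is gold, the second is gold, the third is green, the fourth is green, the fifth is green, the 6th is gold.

Multiply the conditional probability of each draw in order, with replacement (the composition resets each draw).
P = (2/17) · (2/17) · (9/17) · (9/17) · (9/17) · (2/17) = 5832/24137569 ≈ 0.0002.

5832/24137569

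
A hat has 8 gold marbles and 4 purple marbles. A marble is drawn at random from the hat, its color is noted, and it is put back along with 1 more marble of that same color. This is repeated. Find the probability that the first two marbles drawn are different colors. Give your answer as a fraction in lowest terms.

Either purple then gold, or gold then purple; after the first draw the total is 13.
P = (4/12)·(8/13) + (8/12)·(4/13) = 16/39 ≈ 0.4103.

16/39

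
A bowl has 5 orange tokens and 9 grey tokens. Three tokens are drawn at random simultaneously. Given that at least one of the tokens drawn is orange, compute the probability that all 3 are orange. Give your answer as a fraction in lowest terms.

P(all 3 orange) = C(5,3)/C(14,3) = 5/182; P(at least one orange) = 1 − C(9,3)/C(14,3) = 10/13.
Since 'all 3 orange' ⊆ 'at least one orange', P(all 3 | at least one) = 5/182 / 10/13 = 1/28 ≈ 0.0357.

1/28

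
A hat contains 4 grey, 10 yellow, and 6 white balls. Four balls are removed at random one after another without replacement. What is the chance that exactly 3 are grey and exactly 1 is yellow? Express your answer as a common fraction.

Unordered draws without replacement: count favorable combinations over C(20,4).
Favorable = C(4,3) · C(10,1) · C(6,0) = 40; total = C(20,4) = 4845.
P = 40/4845 = 8/969 ≈ 0.0083.

8/969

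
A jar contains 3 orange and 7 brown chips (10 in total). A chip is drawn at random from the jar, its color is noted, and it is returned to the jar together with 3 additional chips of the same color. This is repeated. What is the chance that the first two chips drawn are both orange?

After a orange draw the jar holds 6 orange out of 13.
P = (3/10)·(6/13) = 9/65 ≈ 0.1385.

9/65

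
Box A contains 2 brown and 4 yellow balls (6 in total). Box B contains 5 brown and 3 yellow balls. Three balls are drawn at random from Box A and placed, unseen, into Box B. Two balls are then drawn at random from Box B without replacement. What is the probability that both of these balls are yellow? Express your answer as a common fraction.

Condition on how many of the transferred balls are yellow (from Box A: 4 yellow of 6; then Box B has 11 total).
  1 yellow: C(4,1)C(2,2)/C(6,3) = 1/5; then P = C(4,2)/C(11,2) = 6/55
  2 yellow: C(4,2)C(2,1)/C(6,3) = 3/5; then P = C(5,2)/C(11,2) = 2/11
  3 yellow: C(4,3)C(2,0)/C(6,3) = 1/5; then P = C(6,2)/C(11,2) = 3/11
P(both yellow) = 51/275 ≈ 0.1855.

51/275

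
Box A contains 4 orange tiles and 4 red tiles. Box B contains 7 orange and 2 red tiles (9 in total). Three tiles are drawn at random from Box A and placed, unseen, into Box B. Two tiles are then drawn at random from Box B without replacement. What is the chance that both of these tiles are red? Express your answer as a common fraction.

65/924

Condition on how many of the transferred tiles are red (from Box A: 4 red of 8; then Box B has 12 total).
  0 red: C(4,0)C(4,3)/C(8,3) = 1/14; then P = C(2,2)/C(12,2) = 1/66
  1 red: C(4,1)C(4,2)/C(8,3) = 3/7; then P = C(3,2)/C(12,2) = 1/22
  2 red: C(4,2)C(4,1)/C(8,3) = 3/7; then P = C(4,2)/C(12,2) = 1/11
  3 red: C(4,3)C(4,0)/C(8,3) = 1/14; then P = C(5,2)/C(12,2) = 5/33
P(both red) = 65/924 ≈ 0.0703.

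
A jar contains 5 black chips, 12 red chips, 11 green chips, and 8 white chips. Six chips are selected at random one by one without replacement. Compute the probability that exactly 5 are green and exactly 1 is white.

Unordered draws without replacement: count favorable combinations over C(36,6).
Favorable = C(5,0) · C(12,0) · C(11,5) · C(8,1) = 3696; total = C(36,6) = 1947792.
P = 3696/1947792 = 1/527 ≈ 0.0019.

1/527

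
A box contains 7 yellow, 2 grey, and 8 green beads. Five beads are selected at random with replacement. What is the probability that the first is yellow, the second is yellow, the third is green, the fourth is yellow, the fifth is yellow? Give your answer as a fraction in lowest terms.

Multiply the conditional probability of each draw in order, with replacement (the composition resets each draw).
P = (7/17) · (7/17) · (8/17) · (7/17) · (7/17) = 19208/1419857 ≈ 0.0135.

19208/1419857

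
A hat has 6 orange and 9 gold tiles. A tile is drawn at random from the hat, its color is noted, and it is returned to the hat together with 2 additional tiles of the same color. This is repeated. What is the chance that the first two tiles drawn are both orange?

After a orange draw the hat holds 8 orange out of 17.
P = (6/15)·(8/17) = 16/85 ≈ 0.1882.

16/85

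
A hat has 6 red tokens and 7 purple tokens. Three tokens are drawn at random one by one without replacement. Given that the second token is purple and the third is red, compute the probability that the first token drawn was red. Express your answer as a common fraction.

P(first=red and the second token is purple and the third is red) = (6/13)·(7/12)·(5/11) = 35/286.
P(E) = Σ over first color = 35/286 + 21/143 = 7/26.
By Bayes, P(first=red | E) = 35/286 / 7/26 = 5/11 ≈ 0.4545.

5/11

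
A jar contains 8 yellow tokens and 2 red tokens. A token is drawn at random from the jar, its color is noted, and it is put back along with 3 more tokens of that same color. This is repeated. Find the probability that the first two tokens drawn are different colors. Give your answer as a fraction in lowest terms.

Either yellow then red, or red then yellow; after the first draw the total is 13.
P = (8/10)·(2/13) + (2/10)·(8/13) = 16/65 ≈ 0.2462.

16/65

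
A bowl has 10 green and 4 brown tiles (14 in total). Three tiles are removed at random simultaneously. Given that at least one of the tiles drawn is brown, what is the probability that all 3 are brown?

P(all 3 brown) = C(4,3)/C(14,3) = 1/91; P(at least one brown) = 1 − C(10,3)/C(14,3) = 61/91.
Since 'all 3 brown' ⊆ 'at least one brown', P(all 3 | at least one) = 1/91 / 61/91 = 1/61 ≈ 0.0164.

1/61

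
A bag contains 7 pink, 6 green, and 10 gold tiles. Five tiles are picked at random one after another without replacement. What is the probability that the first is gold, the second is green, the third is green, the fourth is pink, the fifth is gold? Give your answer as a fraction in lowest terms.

45/9614

Multiply the conditional probability of each draw in order, without replacement, so each draw removes one from its color and from the total.
P = (10/23) · (6/22) · (5/21) · (7/20) · (9/19) = 45/9614 ≈ 0.0047.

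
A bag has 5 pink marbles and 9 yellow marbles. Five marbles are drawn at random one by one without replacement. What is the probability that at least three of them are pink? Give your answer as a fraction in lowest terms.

29/143

Sum the hypergeometric tail for j = 3,…,5 pink marbles.
Favorable = C(5,3)·C(9,2) + C(5,4)·C(9,1) + C(5,5)·C(9,0) = 406; total = C(14,5) = 2002.
P = 406/2002 = 29/143 ≈ 0.2028.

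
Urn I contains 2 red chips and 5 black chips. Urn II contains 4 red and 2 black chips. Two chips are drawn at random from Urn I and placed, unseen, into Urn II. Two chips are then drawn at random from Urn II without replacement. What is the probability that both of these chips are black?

13/84

Condition on how many of the transferred chips are black (from Urn I: 5 black of 7; then Urn II has 8 total).
  0 black: C(5,0)C(2,2)/C(7,2) = 1/21; then P = C(2,2)/C(8,2) = 1/28
  1 black: C(5,1)C(2,1)/C(7,2) = 10/21; then P = C(3,2)/C(8,2) = 3/28
  2 black: C(5,2)C(2,0)/C(7,2) = 10/21; then P = C(4,2)/C(8,2) = 3/14
P(both black) = 13/84 ≈ 0.1548.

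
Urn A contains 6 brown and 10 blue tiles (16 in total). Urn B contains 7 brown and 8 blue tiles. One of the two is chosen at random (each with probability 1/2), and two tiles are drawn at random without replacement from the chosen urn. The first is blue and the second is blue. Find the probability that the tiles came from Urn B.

P(E | Urn A) = 3/8; P(E | Urn B) = 4/15.
P(E) = 1/2·3/8 + 1/2·4/15 = 77/240.
By Bayes' rule, P(Urn B | E) = 2/15 / 77/240 = 32/77 ≈ 0.4156.

32/77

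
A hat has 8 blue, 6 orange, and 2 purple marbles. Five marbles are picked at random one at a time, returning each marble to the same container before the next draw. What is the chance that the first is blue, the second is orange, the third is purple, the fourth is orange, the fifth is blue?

9/2048

Multiply the conditional probability of each draw in order, with replacement (the composition resets each draw).
P = (8/16) · (6/16) · (2/16) · (6/16) · (8/16) = 9/2048 ≈ 0.0044.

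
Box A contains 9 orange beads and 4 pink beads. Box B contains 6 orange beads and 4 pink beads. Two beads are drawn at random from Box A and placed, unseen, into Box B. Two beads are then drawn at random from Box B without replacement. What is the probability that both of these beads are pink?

37/286

Condition on how many of the transferred beads are pink (from Box A: 4 pink of 13; then Box B has 12 total).
  0 pink: C(4,0)C(9,2)/C(13,2) = 6/13; then P = C(4,2)/C(12,2) = 1/11
  1 pink: C(4,1)C(9,1)/C(13,2) = 6/13; then P = C(5,2)/C(12,2) = 5/33
  2 pink: C(4,2)C(9,0)/C(13,2) = 1/13; then P = C(6,2)/C(12,2) = 5/22
P(both pink) = 37/286 ≈ 0.1294.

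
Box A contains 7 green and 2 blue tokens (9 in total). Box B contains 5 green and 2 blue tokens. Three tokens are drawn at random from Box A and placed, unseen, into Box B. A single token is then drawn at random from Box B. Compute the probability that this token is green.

11/15

Condition on how many of the transferred tokens are green (from Box A: 7 green of 9; then Box B has 10 total).
  1 green: C(7,1)C(2,2)/C(9,3) = 1/12; then P = 6/10
  2 green: C(7,2)C(2,1)/C(9,3) = 1/2; then P = 7/10
  3 green: C(7,3)C(2,0)/C(9,3) = 5/12; then P = 8/10
P(green from Box B) = 11/15 ≈ 0.7333.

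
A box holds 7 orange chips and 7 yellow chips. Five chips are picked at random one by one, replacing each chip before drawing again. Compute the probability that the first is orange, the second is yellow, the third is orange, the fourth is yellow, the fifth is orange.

Multiply the conditional probability of each draw in order, with replacement (the composition resets each draw).
P = (7/14) · (7/14) · (7/14) · (7/14) · (7/14) = 1/32 ≈ 0.0312.

1/32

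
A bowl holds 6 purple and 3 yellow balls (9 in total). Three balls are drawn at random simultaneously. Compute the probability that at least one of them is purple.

Use the complement: P(at least one purple) = 1 − P(no purple).
P(none) = C(3,3)/C(9,3) = 1/84.
So P = 1 − 1/84 = 83/84 ≈ 0.9881.

83/84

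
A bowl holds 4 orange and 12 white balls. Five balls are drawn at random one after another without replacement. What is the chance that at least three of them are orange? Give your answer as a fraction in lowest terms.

23/364

Sum the hypergeometric tail for j = 3,…,4 orange balls.
Favorable = C(4,3)·C(12,2) + C(4,4)·C(12,1) = 276; total = C(16,5) = 4368.
P = 276/4368 = 23/364 ≈ 0.0632.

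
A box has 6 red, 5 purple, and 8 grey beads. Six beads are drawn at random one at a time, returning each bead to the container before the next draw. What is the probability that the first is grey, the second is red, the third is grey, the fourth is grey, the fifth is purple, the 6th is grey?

122880/47045881

Multiply the conditional probability of each draw in order, with replacement (the composition resets each draw).
P = (8/19) · (6/19) · (8/19) · (8/19) · (5/19) · (8/19) = 122880/47045881 ≈ 0.0026.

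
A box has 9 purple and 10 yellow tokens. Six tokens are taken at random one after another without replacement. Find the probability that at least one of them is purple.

641/646

Use the complement: P(at least one purple) = 1 − P(no purple).
P(none) = C(10,6)/C(19,6) = 210/27132.
So P = 1 − 210/27132 = 641/646 ≈ 0.9923.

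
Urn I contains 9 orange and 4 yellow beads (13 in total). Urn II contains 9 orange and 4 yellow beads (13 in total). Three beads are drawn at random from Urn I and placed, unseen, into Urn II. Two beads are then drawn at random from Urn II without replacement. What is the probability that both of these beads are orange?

Condition on how many of the transferred beads are orange (from Urn I: 9 orange of 13; then Urn II has 16 total).
  0 orange: C(9,0)C(4,3)/C(13,3) = 2/143; then P = C(9,2)/C(16,2) = 3/10
  1 orange: C(9,1)C(4,2)/C(13,3) = 27/143; then P = C(10,2)/C(16,2) = 3/8
  2 orange: C(9,2)C(4,1)/C(13,3) = 72/143; then P = C(11,2)/C(16,2) = 11/24
  3 orange: C(9,3)C(4,0)/C(13,3) = 42/143; then P = C(12,2)/C(16,2) = 11/20
P(both orange) = 243/520 ≈ 0.4673.

243/520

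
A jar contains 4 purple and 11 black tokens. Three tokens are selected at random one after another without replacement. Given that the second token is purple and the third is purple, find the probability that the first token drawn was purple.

2/13

P(first=purple and the second token is purple and the third is purple) = (4/15)·(3/14)·(2/13) = 4/455.
P(E) = Σ over first color = 4/455 + 22/455 = 2/35.
By Bayes, P(first=purple | E) = 4/455 / 2/35 = 2/13 ≈ 0.1538.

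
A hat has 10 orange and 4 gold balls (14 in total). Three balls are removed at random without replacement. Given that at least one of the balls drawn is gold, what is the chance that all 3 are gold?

1/61

P(all 3 gold) = C(4,3)/C(14,3) = 1/91; P(at least one gold) = 1 − C(10,3)/C(14,3) = 61/91.
Since 'all 3 gold' ⊆ 'at least one gold', P(all 3 | at least one) = 1/91 / 61/91 = 1/61 ≈ 0.0164.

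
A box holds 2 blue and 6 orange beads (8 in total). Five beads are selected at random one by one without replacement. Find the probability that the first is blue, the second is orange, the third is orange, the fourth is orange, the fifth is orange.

Multiply the conditional probability of each draw in order, without replacement, so each draw removes one from its color and from the total.
P = (2/8) · (6/7) · (5/6) · (4/5) · (3/4) = 3/28 ≈ 0.1071.

3/28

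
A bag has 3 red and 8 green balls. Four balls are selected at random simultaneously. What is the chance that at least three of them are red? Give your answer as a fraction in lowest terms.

4/165

Sum the hypergeometric tail for j = 3,…,3 red balls.
Favorable = C(3,3)·C(8,1) = 8; total = C(11,4) = 330.
P = 8/330 = 4/165 ≈ 0.0242.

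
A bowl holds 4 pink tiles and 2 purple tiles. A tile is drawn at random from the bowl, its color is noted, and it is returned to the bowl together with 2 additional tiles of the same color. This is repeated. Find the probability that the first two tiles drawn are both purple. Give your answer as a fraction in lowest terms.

1/6

After a purple draw the bowl holds 4 purple out of 8.
P = (2/6)·(4/8) = 1/6 ≈ 0.1667.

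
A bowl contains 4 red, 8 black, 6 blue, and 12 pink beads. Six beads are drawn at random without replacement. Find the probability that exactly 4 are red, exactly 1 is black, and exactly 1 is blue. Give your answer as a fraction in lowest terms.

16/197925

Unordered draws without replacement: count favorable combinations over C(30,6).
Favorable = C(4,4) · C(8,1) · C(6,1) · C(12,0) = 48; total = C(30,6) = 593775.
P = 48/593775 = 16/197925 ≈ 0.0001.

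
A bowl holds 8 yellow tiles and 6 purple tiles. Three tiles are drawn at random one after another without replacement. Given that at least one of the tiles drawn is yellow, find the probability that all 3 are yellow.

7/43

P(all 3 yellow) = C(8,3)/C(14,3) = 2/13; P(at least one yellow) = 1 − C(6,3)/C(14,3) = 86/91.
Since 'all 3 yellow' ⊆ 'at least one yellow', P(all 3 | at least one) = 2/13 / 86/91 = 7/43 ≈ 0.1628.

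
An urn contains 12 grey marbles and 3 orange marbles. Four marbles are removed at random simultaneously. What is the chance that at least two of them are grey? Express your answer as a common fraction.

Sum the hypergeometric tail for j = 2,…,4 grey marbles.
Favorable = C(12,2)·C(3,2) + C(12,3)·C(3,1) + C(12,4)·C(3,0) = 1353; total = C(15,4) = 1365.
P = 1353/1365 = 451/455 ≈ 0.9912.

451/455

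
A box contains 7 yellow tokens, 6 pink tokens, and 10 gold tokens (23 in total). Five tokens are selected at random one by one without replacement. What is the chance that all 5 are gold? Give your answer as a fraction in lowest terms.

Unordered draws without replacement: count favorable combinations over C(23,5).
Favorable = C(7,0) · C(6,0) · C(10,5) = 252; total = C(23,5) = 33649.
P = 252/33649 = 36/4807 ≈ 0.0075.

36/4807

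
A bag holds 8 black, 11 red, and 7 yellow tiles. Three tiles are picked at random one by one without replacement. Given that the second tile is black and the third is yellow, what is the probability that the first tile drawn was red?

11/24

P(first=red and the second tile is black and the third is yellow) = (11/26)·(8/25)·(7/24) = 77/1950.
P(E) = Σ over first color = 49/1950 + 77/1950 + 7/325 = 28/325.
By Bayes, P(first=red | E) = 77/1950 / 28/325 = 11/24 ≈ 0.4583.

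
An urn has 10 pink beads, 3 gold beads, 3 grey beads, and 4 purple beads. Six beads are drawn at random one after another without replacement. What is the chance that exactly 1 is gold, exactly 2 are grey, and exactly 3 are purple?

Unordered draws without replacement: count favorable combinations over C(20,6).
Favorable = C(10,0) · C(3,1) · C(3,2) · C(4,3) = 36; total = C(20,6) = 38760.
P = 36/38760 = 3/3230 ≈ 0.0009.

3/3230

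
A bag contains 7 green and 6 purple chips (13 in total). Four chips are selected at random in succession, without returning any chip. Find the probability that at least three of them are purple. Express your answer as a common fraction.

31/143

Sum the hypergeometric tail for j = 3,…,4 purple chips.
Favorable = C(6,3)·C(7,1) + C(6,4)·C(7,0) = 155; total = C(13,4) = 715.
P = 155/715 = 31/143 ≈ 0.2168.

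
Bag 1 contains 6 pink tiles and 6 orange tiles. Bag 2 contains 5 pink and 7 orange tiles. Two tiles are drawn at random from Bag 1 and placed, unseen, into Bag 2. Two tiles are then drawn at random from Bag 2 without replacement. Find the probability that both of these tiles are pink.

335/2002

Condition on how many of the transferred tiles are pink (from Bag 1: 6 pink of 12; then Bag 2 has 14 total).
  0 pink: C(6,0)C(6,2)/C(12,2) = 5/22; then P = C(5,2)/C(14,2) = 10/91
  1 pink: C(6,1)C(6,1)/C(12,2) = 6/11; then P = C(6,2)/C(14,2) = 15/91
  2 pink: C(6,2)C(6,0)/C(12,2) = 5/22; then P = C(7,2)/C(14,2) = 3/13
P(both pink) = 335/2002 ≈ 0.1673.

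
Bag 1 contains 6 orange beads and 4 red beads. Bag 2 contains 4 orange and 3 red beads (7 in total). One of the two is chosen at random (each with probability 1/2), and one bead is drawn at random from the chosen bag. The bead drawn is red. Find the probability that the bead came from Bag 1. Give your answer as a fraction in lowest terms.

14/29

P(red | Bag 1) = 2/5; P(red | Bag 2) = 3/7.
P(red) = 1/2·2/5 + 1/2·3/7 = 29/70.
By Bayes' rule, P(Bag 1 | red) = 1/5 / 29/70 = 14/29 ≈ 0.4828.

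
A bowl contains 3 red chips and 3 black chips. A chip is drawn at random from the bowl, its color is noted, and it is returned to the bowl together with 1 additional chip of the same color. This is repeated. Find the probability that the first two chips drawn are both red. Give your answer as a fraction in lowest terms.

After a red draw the bowl holds 4 red out of 7.
P = (3/6)·(4/7) = 2/7 ≈ 0.2857.

2/7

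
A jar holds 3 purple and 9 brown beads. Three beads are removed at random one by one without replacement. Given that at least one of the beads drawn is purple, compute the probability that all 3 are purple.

P(all 3 purple) = C(3,3)/C(12,3) = 1/220; P(at least one purple) = 1 − C(9,3)/C(12,3) = 34/55.
Since 'all 3 purple' ⊆ 'at least one purple', P(all 3 | at least one) = 1/220 / 34/55 = 1/136 ≈ 0.0074.

1/136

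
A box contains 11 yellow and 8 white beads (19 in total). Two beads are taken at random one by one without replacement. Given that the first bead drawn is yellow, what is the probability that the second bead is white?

4/9

After removing 1 yellow, the box has 8 white out of 18 remaining.
P(second is white | given) = 8/18 = 4/9 ≈ 0.4444.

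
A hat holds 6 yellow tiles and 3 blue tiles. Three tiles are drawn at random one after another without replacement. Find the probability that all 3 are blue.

Unordered draws without replacement: count favorable combinations over C(9,3).
Favorable = C(6,0) · C(3,3) = 1; total = C(9,3) = 84.
P = 1/84 = 1/84 ≈ 0.0119.

1/84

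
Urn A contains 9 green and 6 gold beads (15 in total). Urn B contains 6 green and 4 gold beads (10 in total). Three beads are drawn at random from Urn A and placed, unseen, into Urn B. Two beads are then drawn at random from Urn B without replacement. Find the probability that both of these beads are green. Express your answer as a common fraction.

313/910

Condition on how many of the transferred beads are green (from Urn A: 9 green of 15; then Urn B has 13 total).
  0 green: C(9,0)C(6,3)/C(15,3) = 4/91; then P = C(6,2)/C(13,2) = 5/26
  1 green: C(9,1)C(6,2)/C(15,3) = 27/91; then P = C(7,2)/C(13,2) = 7/26
  2 green: C(9,2)C(6,1)/C(15,3) = 216/455; then P = C(8,2)/C(13,2) = 14/39
  3 green: C(9,3)C(6,0)/C(15,3) = 12/65; then P = C(9,2)/C(13,2) = 6/13
P(both green) = 313/910 ≈ 0.3440.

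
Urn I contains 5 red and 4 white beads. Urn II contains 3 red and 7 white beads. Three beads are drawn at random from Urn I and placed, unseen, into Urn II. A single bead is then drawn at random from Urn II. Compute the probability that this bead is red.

Condition on how many of the transferred beads are red (from Urn I: 5 red of 9; then Urn II has 13 total).
  0 red: C(5,0)C(4,3)/C(9,3) = 1/21; then P = 3/13
  1 red: C(5,1)C(4,2)/C(9,3) = 5/14; then P = 4/13
  2 red: C(5,2)C(4,1)/C(9,3) = 10/21; then P = 5/13
  3 red: C(5,3)C(4,0)/C(9,3) = 5/42; then P = 6/13
P(red from Urn II) = 14/39 ≈ 0.3590.

14/39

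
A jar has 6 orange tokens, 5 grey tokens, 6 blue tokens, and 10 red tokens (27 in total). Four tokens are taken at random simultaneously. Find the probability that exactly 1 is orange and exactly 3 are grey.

Unordered draws without replacement: count favorable combinations over C(27,4).
Favorable = C(6,1) · C(5,3) · C(6,0) · C(10,0) = 60; total = C(27,4) = 17550.
P = 60/17550 = 2/585 ≈ 0.0034.

2/585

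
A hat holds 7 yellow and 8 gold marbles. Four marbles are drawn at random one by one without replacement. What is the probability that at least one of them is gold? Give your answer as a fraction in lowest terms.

Use the complement: P(at least one gold) = 1 − P(no gold).
P(none) = C(7,4)/C(15,4) = 35/1365.
So P = 1 − 35/1365 = 38/39 ≈ 0.9744.

38/39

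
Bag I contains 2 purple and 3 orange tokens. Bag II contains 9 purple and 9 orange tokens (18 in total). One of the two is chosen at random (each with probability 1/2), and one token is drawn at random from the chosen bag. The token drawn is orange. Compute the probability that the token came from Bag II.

5/11

P(orange | Bag I) = 3/5; P(orange | Bag II) = 1/2.
P(orange) = 1/2·3/5 + 1/2·1/2 = 11/20.
By Bayes' rule, P(Bag II | orange) = 1/4 / 11/20 = 5/11 ≈ 0.4545.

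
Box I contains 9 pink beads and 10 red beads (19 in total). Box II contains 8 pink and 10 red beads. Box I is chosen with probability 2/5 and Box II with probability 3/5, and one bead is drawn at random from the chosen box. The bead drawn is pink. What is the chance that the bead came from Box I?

27/65

P(pink | Box I) = 9/19; P(pink | Box II) = 4/9.
P(pink) = 2/5·9/19 + 3/5·4/9 = 26/57.
By Bayes' rule, P(Box I | pink) = 18/95 / 26/57 = 27/65 ≈ 0.4154.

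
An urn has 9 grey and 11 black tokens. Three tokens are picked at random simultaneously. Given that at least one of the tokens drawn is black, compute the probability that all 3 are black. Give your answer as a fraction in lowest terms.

5/32

P(all 3 black) = C(11,3)/C(20,3) = 11/76; P(at least one black) = 1 − C(9,3)/C(20,3) = 88/95.
Since 'all 3 black' ⊆ 'at least one black', P(all 3 | at least one) = 11/76 / 88/95 = 5/32 ≈ 0.1562.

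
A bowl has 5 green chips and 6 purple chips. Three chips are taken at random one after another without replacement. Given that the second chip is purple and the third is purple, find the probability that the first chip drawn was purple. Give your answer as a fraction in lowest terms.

P(first=purple and the second chip is purple and the third is purple) = (6/11)·(5/10)·(4/9) = 4/33.
P(E) = Σ over first color = 5/33 + 4/33 = 3/11.
By Bayes, P(first=purple | E) = 4/33 / 3/11 = 4/9 ≈ 0.4444.

4/9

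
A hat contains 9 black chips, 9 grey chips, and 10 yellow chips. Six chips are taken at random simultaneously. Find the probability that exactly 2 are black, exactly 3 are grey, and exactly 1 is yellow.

24/299

Unordered draws without replacement: count favorable combinations over C(28,6).
Favorable = C(9,2) · C(9,3) · C(10,1) = 30240; total = C(28,6) = 376740.
P = 30240/376740 = 24/299 ≈ 0.0803.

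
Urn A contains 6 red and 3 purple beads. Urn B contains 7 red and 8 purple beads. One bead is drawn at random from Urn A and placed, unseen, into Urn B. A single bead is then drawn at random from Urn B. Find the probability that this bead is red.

Condition on how many of the transferred beads are red (from Urn A: 6 red of 9; then Urn B has 16 total).
  0 red: C(6,0)C(3,1)/C(9,1) = 1/3; then P = 7/16
  1 red: C(6,1)C(3,0)/C(9,1) = 2/3; then P = 8/16
P(red from Urn B) = 23/48 ≈ 0.4792.

23/48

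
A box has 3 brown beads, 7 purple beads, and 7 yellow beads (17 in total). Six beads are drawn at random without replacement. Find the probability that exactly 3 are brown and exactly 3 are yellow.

Unordered draws without replacement: count favorable combinations over C(17,6).
Favorable = C(3,3) · C(7,0) · C(7,3) = 35; total = C(17,6) = 12376.
P = 35/12376 = 5/1768 ≈ 0.0028.

5/1768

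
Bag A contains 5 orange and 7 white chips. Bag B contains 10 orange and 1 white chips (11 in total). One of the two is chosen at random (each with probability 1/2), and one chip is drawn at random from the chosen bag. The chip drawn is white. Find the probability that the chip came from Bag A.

P(white | Bag A) = 7/12; P(white | Bag B) = 1/11.
P(white) = 1/2·7/12 + 1/2·1/11 = 89/264.
By Bayes' rule, P(Bag A | white) = 7/24 / 89/264 = 77/89 ≈ 0.8652.

77/89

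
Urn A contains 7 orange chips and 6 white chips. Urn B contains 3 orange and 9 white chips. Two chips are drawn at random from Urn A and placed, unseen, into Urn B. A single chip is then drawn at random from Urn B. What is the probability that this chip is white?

Condition on how many of the transferred chips are white (from Urn A: 6 white of 13; then Urn B has 14 total).
  0 white: C(6,0)C(7,2)/C(13,2) = 7/26; then P = 9/14
  1 white: C(6,1)C(7,1)/C(13,2) = 7/13; then P = 10/14
  2 white: C(6,2)C(7,0)/C(13,2) = 5/26; then P = 11/14
P(white from Urn B) = 129/182 ≈ 0.7088.

129/182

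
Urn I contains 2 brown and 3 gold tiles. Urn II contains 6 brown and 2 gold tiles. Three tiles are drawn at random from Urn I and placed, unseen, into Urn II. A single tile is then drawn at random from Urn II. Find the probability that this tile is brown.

Condition on how many of the transferred tiles are brown (from Urn I: 2 brown of 5; then Urn II has 11 total).
  0 brown: C(2,0)C(3,3)/C(5,3) = 1/10; then P = 6/11
  1 brown: C(2,1)C(3,2)/C(5,3) = 3/5; then P = 7/11
  2 brown: C(2,2)C(3,1)/C(5,3) = 3/10; then P = 8/11
P(brown from Urn II) = 36/55 ≈ 0.6545.

36/55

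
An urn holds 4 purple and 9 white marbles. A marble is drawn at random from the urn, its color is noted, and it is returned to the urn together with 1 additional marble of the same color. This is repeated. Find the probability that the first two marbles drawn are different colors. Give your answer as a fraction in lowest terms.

36/91

Either white then purple, or purple then white; after the first draw the total is 14.
P = (9/13)·(4/14) + (4/13)·(9/14) = 36/91 ≈ 0.3956.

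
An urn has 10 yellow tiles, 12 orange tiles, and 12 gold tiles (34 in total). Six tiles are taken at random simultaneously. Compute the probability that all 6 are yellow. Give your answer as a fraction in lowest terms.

105/672452

Unordered draws without replacement: count favorable combinations over C(34,6).
Favorable = C(10,6) · C(12,0) · C(12,0) = 210; total = C(34,6) = 1344904.
P = 210/1344904 = 105/672452 ≈ 0.0002.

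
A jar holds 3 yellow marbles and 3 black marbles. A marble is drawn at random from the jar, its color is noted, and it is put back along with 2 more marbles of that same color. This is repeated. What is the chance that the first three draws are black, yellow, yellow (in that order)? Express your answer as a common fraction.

Track the composition after each reinforcement of +2.
P = (3/6) · (3/8) · (5/10) = 3/32 ≈ 0.0938.

3/32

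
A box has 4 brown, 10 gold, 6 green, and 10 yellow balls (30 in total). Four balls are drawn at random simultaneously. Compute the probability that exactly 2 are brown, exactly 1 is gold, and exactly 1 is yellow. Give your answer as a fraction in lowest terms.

40/1827

Unordered draws without replacement: count favorable combinations over C(30,4).
Favorable = C(4,2) · C(10,1) · C(6,0) · C(10,1) = 600; total = C(30,4) = 27405.
P = 600/27405 = 40/1827 ≈ 0.0219.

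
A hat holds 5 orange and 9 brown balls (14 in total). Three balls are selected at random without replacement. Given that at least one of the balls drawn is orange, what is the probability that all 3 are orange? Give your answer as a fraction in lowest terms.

P(all 3 orange) = C(5,3)/C(14,3) = 5/182; P(at least one orange) = 1 − C(9,3)/C(14,3) = 10/13.
Since 'all 3 orange' ⊆ 'at least one orange', P(all 3 | at least one) = 5/182 / 10/13 = 1/28 ≈ 0.0357.

1/28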